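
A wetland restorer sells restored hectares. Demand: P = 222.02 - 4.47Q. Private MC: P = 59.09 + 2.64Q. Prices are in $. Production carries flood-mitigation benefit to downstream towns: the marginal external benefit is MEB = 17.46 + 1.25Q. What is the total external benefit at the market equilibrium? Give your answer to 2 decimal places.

$728.31

Market equilibrium (private): 59.09 + 2.64Q = 222.02 - 4.47Q → Q_m = 22.9156.
Total external benefit = ∫₀^{Q_m} (17.46 + 1.25Q) dQ = 17.46×22.9156 + ½×1.25×22.9156² = 728.3093.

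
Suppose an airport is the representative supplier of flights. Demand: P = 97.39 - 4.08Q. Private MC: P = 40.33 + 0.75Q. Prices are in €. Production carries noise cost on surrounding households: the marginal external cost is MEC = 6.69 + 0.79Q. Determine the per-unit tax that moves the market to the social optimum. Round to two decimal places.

tax = €13.77 per unit

Social marginal cost = private MC + MEC = 47.02 + 1.54Q.
Set SMC = demand: 47.02 + 1.54Q = 97.39 - 4.08Q → Q* = 8.9626.
The Pigouvian tax equals MEC at Q*: 6.69 + 0.79×8.9626 = 13.7705.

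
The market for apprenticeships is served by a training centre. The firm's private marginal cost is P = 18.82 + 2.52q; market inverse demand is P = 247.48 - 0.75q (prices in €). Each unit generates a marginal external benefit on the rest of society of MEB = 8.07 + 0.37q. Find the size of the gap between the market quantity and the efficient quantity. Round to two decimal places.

Market equilibrium (private): 18.82 + 2.52q = 247.48 - 0.75q → q_m = 69.9266.
Social marginal cost = private MC − MEB = 10.75 + 2.15q.
Set SMC = demand: 10.75 + 2.15q = 247.48 - 0.75q → q* = 81.6310.
Gap = |69.9266 − 81.6310| = 11.7044.

11.70 units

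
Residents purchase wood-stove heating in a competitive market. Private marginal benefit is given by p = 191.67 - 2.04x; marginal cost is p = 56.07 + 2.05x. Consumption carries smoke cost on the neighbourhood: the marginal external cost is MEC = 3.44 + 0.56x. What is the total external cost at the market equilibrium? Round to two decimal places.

421.82

Market equilibrium (private): 56.07 + 2.05x = 191.67 - 2.04x → x_m = 33.1540.
Total external cost = ∫₀^{x_m} (3.44 + 0.56x) dx = 3.44×33.1540 + ½×0.56×33.1540² = 421.8223.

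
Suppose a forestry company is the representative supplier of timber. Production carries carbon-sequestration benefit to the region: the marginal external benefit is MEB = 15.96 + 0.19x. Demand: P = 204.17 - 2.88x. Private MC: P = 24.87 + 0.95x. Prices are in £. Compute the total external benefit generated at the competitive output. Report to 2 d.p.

£955.36

Market equilibrium (private): 24.87 + 0.95x = 204.17 - 2.88x → x_m = 46.8146.
Total external benefit = ∫₀^{x_m} (15.96 + 0.19x) dx = 15.96×46.8146 + ½×0.19×46.8146² = 955.3637.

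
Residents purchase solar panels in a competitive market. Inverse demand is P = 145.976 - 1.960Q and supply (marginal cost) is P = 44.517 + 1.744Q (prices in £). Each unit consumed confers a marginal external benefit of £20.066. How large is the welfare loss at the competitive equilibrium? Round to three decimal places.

Market equilibrium (private): 44.517 + 1.744Q = 145.976 - 1.960Q → Q_m = 27.3917.
Social marginal benefit = demand + MEB = 166.042 - 1.960Q.
Set SMB = MC: 166.042 - 1.960Q = 44.517 + 1.744Q → Q* = 32.8091.
The loss is the area between SMB and MC from Q* to Q_m; with linear curves that's a triangle of height MEB(Q_m).
DWL = ½ × 5.4174 × 20.0660 = 54.3528.

DWL = £54.353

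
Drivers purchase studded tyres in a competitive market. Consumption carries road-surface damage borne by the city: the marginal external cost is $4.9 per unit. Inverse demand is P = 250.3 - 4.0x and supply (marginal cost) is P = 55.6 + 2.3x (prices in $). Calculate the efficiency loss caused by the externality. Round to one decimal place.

Market equilibrium (private): 55.6 + 2.3x = 250.3 - 4.0x → x_m = 30.9048.
Social marginal benefit = demand − MEC = 245.4 - 4.0x.
Set SMB = MC: 245.4 - 4.0x = 55.6 + 2.3x → x* = 30.1270.
Between x* and x_m the wedge MC − SMB runs linearly from 0 to MEC(x_m), so the loss is a triangle.
DWL = ½ × 0.7778 × 4.9000 = 1.9056.

DWL = $1.9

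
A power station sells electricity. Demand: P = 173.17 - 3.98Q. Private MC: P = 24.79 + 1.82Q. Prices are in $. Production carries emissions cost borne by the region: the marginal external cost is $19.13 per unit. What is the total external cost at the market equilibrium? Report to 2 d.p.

$489.40

Market equilibrium (private): 24.79 + 1.82Q = 173.17 - 3.98Q → Q_m = 25.5828.
Total external cost = MEC × Q_m = 19.13 × 25.5828 = 489.3990.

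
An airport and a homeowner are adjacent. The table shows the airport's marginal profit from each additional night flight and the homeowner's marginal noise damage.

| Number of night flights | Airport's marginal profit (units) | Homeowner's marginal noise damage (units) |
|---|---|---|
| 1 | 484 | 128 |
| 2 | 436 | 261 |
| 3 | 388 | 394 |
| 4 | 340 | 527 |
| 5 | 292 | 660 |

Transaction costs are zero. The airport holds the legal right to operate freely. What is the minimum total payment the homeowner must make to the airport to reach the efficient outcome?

Left alone the airport would choose level 5 (marginal profit stays positive).
Efficient level: k* = 2 (marginal profit ≥ marginal noise damage through 2).
The homeowner must at least cover the airport's forgone profit from cutting 5→2: 388 + 340 + 292 = 1020.

1020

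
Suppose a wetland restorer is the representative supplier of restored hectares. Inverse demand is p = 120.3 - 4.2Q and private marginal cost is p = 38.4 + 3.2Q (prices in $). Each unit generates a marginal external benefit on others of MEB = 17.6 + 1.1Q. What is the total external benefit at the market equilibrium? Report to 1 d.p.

Market equilibrium (private): 38.4 + 3.2Q = 120.3 - 4.2Q → Q_m = 11.0676.
Total external benefit = ∫₀^{Q_m} (17.6 + 1.1Q) dQ = 17.6×11.0676 + ½×1.1×11.0676² = 262.1602.

$262.2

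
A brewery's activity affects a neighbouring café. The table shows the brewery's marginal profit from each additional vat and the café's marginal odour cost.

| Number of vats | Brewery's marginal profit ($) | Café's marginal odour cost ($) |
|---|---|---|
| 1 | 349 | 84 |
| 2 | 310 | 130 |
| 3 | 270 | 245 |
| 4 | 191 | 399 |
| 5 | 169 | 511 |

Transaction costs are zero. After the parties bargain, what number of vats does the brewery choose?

Bargaining reaches the level where marginal profit last exceeds marginal odour cost.
That holds through level 3 (270 ≥ 245) but not at 4 (191 < 399).

3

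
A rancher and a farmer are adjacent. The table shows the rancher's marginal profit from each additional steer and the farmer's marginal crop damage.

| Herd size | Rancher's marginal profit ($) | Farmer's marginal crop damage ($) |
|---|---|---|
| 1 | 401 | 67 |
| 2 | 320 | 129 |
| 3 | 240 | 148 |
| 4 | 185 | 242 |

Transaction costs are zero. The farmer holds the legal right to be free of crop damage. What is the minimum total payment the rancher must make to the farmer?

$344

Efficient level: marginal profit ≥ marginal crop damage through level 3, so k* = 3.
With the farmer holding the right, the rancher must at least compensate total damage at k*: 67 + 129 + 148 = 344.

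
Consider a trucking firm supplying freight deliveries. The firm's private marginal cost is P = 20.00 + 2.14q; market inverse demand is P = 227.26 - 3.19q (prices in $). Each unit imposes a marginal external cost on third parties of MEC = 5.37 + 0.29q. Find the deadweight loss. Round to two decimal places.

DWL = $24.65

Market equilibrium (private): 20.00 + 2.14q = 227.26 - 3.19q → q_m = 38.8856.
Social marginal cost = private MC + MEC = 25.37 + 2.43q.
Set SMC = demand: 25.37 + 2.43q = 227.26 - 3.19q → q* = 35.9235.
Height of the DWL triangle at q_m is SMC(q_m) − demand(q_m) = MEC(q_m) = 16.6468.
DWL = ½ × 2.9621 × 16.6468 = 24.6547.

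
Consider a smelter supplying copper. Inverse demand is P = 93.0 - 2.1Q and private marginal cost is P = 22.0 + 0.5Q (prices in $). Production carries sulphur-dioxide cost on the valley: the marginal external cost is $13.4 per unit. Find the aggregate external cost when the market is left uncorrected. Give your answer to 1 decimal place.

$365.9

Market equilibrium (private): 22.0 + 0.5Q = 93.0 - 2.1Q → Q_m = 27.3077.
Total external cost = MEC × Q_m = 13.4 × 27.3077 = 365.9232.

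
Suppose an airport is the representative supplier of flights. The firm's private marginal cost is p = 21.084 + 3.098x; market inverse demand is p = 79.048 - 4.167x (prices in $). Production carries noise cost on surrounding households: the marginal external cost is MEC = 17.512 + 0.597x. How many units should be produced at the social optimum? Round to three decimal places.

Social marginal cost = private MC + MEC = 38.596 + 3.695x.
Set SMC = demand: 38.596 + 3.695x = 79.048 - 4.167x → x* = 5.1453.

x* = 5.145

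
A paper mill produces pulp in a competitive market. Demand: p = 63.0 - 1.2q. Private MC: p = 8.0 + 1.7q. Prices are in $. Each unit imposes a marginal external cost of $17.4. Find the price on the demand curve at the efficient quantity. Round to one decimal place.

Social marginal cost = private MC + MEC = 25.4 + 1.7q.
Set SMC = demand: 25.4 + 1.7q = 63.0 - 1.2q → q* = 12.9655.
Consumer price on the demand curve at q*: 63.0 − 1.2×12.9655 = 47.4414.

P = $47.4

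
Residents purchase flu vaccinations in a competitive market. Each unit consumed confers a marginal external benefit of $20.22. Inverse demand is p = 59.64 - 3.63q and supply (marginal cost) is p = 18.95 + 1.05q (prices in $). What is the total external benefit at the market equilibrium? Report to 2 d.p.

Market equilibrium (private): 18.95 + 1.05q = 59.64 - 3.63q → q_m = 8.6944.
Total external benefit = MEB × q_m = 20.22 × 8.6944 = 175.8008.

$175.80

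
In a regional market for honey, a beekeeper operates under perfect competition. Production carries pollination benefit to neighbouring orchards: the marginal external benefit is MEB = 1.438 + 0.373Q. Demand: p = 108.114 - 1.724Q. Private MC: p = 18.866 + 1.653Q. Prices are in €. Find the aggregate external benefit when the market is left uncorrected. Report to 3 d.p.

€168.265

Market equilibrium (private): 18.866 + 1.653Q = 108.114 - 1.724Q → Q_m = 26.4282.
Total external benefit = ∫₀^{Q_m} (1.438 + 0.373Q) dQ = 1.438×26.4282 + ½×0.373×26.4282² = 168.2646.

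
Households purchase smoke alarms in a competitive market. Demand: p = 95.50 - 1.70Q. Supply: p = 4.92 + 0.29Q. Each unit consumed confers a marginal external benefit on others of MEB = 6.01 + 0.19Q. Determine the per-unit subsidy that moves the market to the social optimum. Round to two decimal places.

subsidy = 16.21 per unit

Social marginal benefit = demand + MEB = 101.51 - 1.51Q.
Set SMB = MC: 101.51 - 1.51Q = 4.92 + 0.29Q → Q* = 53.6611.
The Pigouvian subsidy equals MEB at Q*: 6.01 + 0.19×53.6611 = 16.2056.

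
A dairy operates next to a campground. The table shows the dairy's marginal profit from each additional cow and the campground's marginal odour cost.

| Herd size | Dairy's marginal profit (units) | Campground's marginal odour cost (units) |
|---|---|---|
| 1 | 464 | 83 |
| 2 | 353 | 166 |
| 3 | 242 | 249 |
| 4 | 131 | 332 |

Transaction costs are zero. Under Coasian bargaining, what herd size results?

Bargaining reaches the level where marginal profit last exceeds marginal odour cost.
That holds through level 2 (353 ≥ 166) but not at 3 (242 < 249).

2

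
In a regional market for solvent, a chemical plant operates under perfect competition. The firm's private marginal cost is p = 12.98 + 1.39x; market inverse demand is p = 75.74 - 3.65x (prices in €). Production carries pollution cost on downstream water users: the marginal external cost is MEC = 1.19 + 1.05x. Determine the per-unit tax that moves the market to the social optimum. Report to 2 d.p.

Social marginal cost = private MC + MEC = 14.17 + 2.44x.
Set SMC = demand: 14.17 + 2.44x = 75.74 - 3.65x → x* = 10.1100.
The Pigouvian tax equals MEC at x*: 1.19 + 1.05×10.1100 = 11.8055.

tax = €11.81 per unit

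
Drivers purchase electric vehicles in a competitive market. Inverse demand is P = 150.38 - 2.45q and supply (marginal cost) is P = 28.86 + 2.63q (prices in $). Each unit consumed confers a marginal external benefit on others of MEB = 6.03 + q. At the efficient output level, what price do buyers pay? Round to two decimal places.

P = $73.79

Social marginal benefit = demand + MEB = 156.41 - 1.45q.
Set SMB = MC: 156.41 - 1.45q = 28.86 + 2.63q → q* = 31.2623.
Consumer price on the demand curve at q*: 150.38 − 2.45×31.2623 = 73.7874.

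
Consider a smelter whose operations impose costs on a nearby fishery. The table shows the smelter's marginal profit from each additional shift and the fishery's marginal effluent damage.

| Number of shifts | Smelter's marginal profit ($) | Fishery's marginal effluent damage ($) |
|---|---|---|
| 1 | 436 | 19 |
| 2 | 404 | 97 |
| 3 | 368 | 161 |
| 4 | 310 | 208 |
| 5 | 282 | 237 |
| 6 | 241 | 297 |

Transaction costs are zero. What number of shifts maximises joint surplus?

5

Bargaining reaches the level where marginal profit last exceeds marginal effluent damage.
That holds through level 5 (282 ≥ 237) but not at 6 (241 < 297).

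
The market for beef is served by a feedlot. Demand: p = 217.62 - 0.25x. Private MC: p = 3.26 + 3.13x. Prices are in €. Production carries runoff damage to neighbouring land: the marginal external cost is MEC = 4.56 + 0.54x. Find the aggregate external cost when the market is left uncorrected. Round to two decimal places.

€1375.17

Market equilibrium (private): 3.26 + 3.13x = 217.62 - 0.25x → x_m = 63.4201.
Total external cost = ∫₀^{x_m} (4.56 + 0.54x) dx = 4.56×63.4201 + ½×0.54×63.4201² = 1375.1651.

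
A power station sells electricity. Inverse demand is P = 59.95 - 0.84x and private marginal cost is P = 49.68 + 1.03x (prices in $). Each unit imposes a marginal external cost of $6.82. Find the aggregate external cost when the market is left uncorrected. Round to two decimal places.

Market equilibrium (private): 49.68 + 1.03x = 59.95 - 0.84x → x_m = 5.4920.
Total external cost = MEC × x_m = 6.82 × 5.4920 = 37.4554.

$37.46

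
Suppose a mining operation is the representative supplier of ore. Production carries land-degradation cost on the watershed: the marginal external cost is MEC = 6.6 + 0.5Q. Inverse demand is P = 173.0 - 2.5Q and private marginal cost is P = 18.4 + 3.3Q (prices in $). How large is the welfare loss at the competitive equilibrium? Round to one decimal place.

Market equilibrium (private): 18.4 + 3.3Q = 173.0 - 2.5Q → Q_m = 26.6552.
Social marginal cost = private MC + MEC = 25.0 + 3.8Q.
Set SMC = demand: 25.0 + 3.8Q = 173.0 - 2.5Q → Q* = 23.4921.
The welfare-loss triangle has base |Q_m − Q*| and height MEC(Q_m) (the vertical gap between SMC and demand is zero at Q* and MEC at Q_m).
DWL = ½ × 3.1631 × 19.9276 = 31.5165.

DWL = $31.5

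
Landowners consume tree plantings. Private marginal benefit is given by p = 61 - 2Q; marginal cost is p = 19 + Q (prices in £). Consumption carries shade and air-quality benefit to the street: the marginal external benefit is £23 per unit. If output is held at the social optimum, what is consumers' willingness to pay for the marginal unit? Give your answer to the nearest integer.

Social marginal benefit = demand + MEB = 84 - 2Q.
Set SMB = MC: 84 - 2Q = 19 + Q → Q* = 21.6667.
Consumer price on the demand curve at Q*: 61 − 2×21.6667 = 17.6666.

P = £18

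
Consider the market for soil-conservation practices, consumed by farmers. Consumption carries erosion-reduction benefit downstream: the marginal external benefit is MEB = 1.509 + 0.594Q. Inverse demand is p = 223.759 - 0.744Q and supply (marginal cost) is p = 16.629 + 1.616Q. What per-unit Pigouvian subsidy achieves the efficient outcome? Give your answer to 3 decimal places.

subsidy = 71.685 per unit

Social marginal benefit = demand + MEB = 225.268 - 0.150Q.
Set SMB = MC: 225.268 - 0.150Q = 16.629 + 1.616Q → Q* = 118.1421.
The Pigouvian subsidy equals MEB at Q*: 1.509 + 0.594×118.1421 = 71.6854.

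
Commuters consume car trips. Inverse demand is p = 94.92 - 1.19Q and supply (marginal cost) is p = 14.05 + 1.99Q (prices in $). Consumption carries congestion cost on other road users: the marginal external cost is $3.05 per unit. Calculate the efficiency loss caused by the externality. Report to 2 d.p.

Market equilibrium (private): 14.05 + 1.99Q = 94.92 - 1.19Q → Q_m = 25.4308.
Social marginal benefit = demand − MEC = 91.87 - 1.19Q.
Set SMB = MC: 91.87 - 1.19Q = 14.05 + 1.99Q → Q* = 24.4717.
The loss is the area between SMB and MC from Q* to Q_m; with linear curves that's a triangle of height MEC(Q_m).
DWL = ½ × 0.9591 × 3.0500 = 1.4626.

DWL = $1.46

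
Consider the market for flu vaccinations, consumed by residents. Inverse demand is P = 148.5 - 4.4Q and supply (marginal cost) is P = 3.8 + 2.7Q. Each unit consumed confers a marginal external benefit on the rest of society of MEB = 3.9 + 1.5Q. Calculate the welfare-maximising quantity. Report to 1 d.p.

Q* = 26.5

Social marginal benefit = demand + MEB = 152.4 - 2.9Q.
Set SMB = MC: 152.4 - 2.9Q = 3.8 + 2.7Q → Q* = 26.5357.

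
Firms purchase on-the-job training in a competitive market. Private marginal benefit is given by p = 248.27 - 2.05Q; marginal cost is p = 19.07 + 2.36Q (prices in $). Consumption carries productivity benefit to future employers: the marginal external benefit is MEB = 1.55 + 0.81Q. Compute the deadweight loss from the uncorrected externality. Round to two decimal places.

DWL = $264.60

Market equilibrium (private): 19.07 + 2.36Q = 248.27 - 2.05Q → Q_m = 51.9728.
Social marginal benefit = demand + MEB = 249.82 - 1.24Q.
Set SMB = MC: 249.82 - 1.24Q = 19.07 + 2.36Q → Q* = 64.0972.
Height of the DWL triangle at Q_m is SMB(Q_m) − MC(Q_m) = MEB(Q_m) = 43.6480.
DWL = ½ × 12.1244 × 43.6480 = 264.6029.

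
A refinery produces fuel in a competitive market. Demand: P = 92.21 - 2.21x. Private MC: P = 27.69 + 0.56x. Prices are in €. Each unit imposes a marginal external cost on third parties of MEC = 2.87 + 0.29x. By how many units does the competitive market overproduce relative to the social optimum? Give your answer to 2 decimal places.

Market equilibrium (private): 27.69 + 0.56x = 92.21 - 2.21x → x_m = 23.2924.
Social marginal cost = private MC + MEC = 30.56 + 0.85x.
Set SMC = demand: 30.56 + 0.85x = 92.21 - 2.21x → x* = 20.1471.
Gap = |23.2924 − 20.1471| = 3.1453.

3.15 units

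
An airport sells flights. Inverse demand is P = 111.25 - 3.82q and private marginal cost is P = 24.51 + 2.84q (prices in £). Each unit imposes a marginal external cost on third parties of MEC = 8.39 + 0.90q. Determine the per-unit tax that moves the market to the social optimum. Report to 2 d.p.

Social marginal cost = private MC + MEC = 32.90 + 3.74q.
Set SMC = demand: 32.90 + 3.74q = 111.25 - 3.82q → q* = 10.3638.
The Pigouvian tax equals MEC at q*: 8.39 + 0.90×10.3638 = 17.7174.

tax = £17.72 per unit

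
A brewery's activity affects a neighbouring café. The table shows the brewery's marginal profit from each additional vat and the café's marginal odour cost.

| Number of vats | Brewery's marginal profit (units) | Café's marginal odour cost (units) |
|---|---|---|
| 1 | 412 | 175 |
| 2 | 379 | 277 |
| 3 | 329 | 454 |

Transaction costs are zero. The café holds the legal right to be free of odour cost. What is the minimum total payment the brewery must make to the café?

Efficient level: marginal profit ≥ marginal odour cost through level 2, so k* = 2.
With the café holding the right, the brewery must at least compensate total damage at k*: 175 + 277 = 452.

452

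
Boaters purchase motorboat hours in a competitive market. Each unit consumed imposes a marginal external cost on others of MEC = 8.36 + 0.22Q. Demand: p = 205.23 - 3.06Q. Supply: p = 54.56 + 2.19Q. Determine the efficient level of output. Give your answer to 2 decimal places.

Social marginal benefit = demand − MEC = 196.87 - 3.28Q.
Set SMB = MC: 196.87 - 3.28Q = 54.56 + 2.19Q → Q* = 26.0165.

Q* = 26.02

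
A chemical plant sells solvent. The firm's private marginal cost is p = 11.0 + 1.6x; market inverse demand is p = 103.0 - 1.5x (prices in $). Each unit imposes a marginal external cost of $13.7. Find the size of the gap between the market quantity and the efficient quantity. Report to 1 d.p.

4.4 units

Market equilibrium (private): 11.0 + 1.6x = 103.0 - 1.5x → x_m = 29.6774.
Social marginal cost = private MC + MEC = 24.7 + 1.6x.
Set SMC = demand: 24.7 + 1.6x = 103.0 - 1.5x → x* = 25.2581.
Gap = |29.6774 − 25.2581| = 4.4193.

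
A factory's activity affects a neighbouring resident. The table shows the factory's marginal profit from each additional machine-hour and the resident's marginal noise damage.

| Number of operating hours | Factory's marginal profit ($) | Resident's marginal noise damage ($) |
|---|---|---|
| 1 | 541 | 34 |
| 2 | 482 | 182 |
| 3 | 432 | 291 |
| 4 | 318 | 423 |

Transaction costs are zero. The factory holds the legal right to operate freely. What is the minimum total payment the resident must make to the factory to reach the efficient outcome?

Left alone the factory would choose level 4 (marginal profit stays positive).
Efficient level: k* = 3 (marginal profit ≥ marginal noise damage through 3).
The resident must at least cover the factory's forgone profit from cutting 4→3: 318 = 318.

$318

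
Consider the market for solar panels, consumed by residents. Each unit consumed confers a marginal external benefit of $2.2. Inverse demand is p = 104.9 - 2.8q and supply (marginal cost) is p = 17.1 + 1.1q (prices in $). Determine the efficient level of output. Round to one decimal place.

q* = 23.1

Social marginal benefit = demand + MEB = 107.1 - 2.8q.
Set SMB = MC: 107.1 - 2.8q = 17.1 + 1.1q → q* = 23.0769.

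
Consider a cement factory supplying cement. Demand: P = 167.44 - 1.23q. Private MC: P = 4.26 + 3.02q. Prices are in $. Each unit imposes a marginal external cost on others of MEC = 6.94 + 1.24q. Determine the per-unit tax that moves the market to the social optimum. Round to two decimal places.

Social marginal cost = private MC + MEC = 11.20 + 4.26q.
Set SMC = demand: 11.20 + 4.26q = 167.44 - 1.23q → q* = 28.4590.
The Pigouvian tax equals MEC at q*: 6.94 + 1.24×28.4590 = 42.2292.

tax = $42.23 per unit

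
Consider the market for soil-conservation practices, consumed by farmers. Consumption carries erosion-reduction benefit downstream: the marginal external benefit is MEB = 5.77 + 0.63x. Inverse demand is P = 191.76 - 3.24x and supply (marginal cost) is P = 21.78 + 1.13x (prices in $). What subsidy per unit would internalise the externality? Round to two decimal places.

Social marginal benefit = demand + MEB = 197.53 - 2.61x.
Set SMB = MC: 197.53 - 2.61x = 21.78 + 1.13x → x* = 46.9920.
The Pigouvian subsidy equals MEB at x*: 5.77 + 0.63×46.9920 = 35.3750.

subsidy = $35.37 per unit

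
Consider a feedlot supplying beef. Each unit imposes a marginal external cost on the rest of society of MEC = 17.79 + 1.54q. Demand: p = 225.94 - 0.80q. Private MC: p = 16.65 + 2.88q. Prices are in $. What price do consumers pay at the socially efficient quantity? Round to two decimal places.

Social marginal cost = private MC + MEC = 34.44 + 4.42q.
Set SMC = demand: 34.44 + 4.42q = 225.94 - 0.80q → q* = 36.6858.
Consumer price on the demand curve at q*: 225.94 − 0.80×36.6858 = 196.5914.

P = $196.59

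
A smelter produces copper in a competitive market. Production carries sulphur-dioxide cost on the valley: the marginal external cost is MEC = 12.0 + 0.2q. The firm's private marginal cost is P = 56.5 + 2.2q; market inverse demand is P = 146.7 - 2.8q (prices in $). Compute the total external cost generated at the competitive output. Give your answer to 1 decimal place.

$249.0

Market equilibrium (private): 56.5 + 2.2q = 146.7 - 2.8q → q_m = 18.0400.
Total external cost = ∫₀^{q_m} (12.0 + 0.2q) dq = 12.0×18.0400 + ½×0.2×18.0400² = 249.0242.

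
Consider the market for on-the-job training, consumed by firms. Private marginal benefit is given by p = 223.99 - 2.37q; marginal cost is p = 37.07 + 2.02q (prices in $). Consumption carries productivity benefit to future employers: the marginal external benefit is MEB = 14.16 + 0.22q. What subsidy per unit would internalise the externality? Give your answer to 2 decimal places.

subsidy = $24.77 per unit

Social marginal benefit = demand + MEB = 238.15 - 2.15q.
Set SMB = MC: 238.15 - 2.15q = 37.07 + 2.02q → q* = 48.2206.
The Pigouvian subsidy equals MEB at q*: 14.16 + 0.22×48.2206 = 24.7685.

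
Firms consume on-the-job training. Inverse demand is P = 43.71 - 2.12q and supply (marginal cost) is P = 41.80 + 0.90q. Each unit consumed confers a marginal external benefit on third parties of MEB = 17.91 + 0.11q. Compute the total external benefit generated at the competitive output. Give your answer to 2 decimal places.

11.35

Market equilibrium (private): 41.80 + 0.90q = 43.71 - 2.12q → q_m = 0.6325.
Total external benefit = ∫₀^{q_m} (17.91 + 0.11q) dq = 17.91×0.6325 + ½×0.11×0.6325² = 11.3501.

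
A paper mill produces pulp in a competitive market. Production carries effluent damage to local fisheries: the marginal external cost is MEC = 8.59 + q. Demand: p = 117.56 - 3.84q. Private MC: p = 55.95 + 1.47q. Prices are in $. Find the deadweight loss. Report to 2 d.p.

Market equilibrium (private): 55.95 + 1.47q = 117.56 - 3.84q → q_m = 11.6026.
Social marginal cost = private MC + MEC = 64.54 + 2.47q.
Set SMC = demand: 64.54 + 2.47q = 117.56 - 3.84q → q* = 8.4025.
Between q* and q_m the wedge SMC − demand runs linearly from 0 to MEC(q_m), so the loss is a triangle.
DWL = ½ × 3.2001 × 20.1926 = 32.3092.

DWL = $32.31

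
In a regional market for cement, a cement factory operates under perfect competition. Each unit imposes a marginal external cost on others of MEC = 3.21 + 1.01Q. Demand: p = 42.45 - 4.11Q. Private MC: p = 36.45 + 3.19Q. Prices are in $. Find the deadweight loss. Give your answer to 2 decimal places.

DWL = $0.98

Market equilibrium (private): 36.45 + 3.19Q = 42.45 - 4.11Q → Q_m = 0.8219.
Social marginal cost = private MC + MEC = 39.66 + 4.20Q.
Set SMC = demand: 39.66 + 4.20Q = 42.45 - 4.11Q → Q* = 0.3357.
Between Q* and Q_m the wedge SMC − demand runs linearly from 0 to MEC(Q_m), so the loss is a triangle.
DWL = ½ × 0.4862 × 4.0401 = 0.9821.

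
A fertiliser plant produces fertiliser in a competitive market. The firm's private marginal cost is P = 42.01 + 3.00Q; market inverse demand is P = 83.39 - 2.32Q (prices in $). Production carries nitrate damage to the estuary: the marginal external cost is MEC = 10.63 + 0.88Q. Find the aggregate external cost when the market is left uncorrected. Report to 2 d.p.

$109.30

Market equilibrium (private): 42.01 + 3.00Q = 83.39 - 2.32Q → Q_m = 7.7782.
Total external cost = ∫₀^{Q_m} (10.63 + 0.88Q) dQ = 10.63×7.7782 + ½×0.88×7.7782² = 109.3024.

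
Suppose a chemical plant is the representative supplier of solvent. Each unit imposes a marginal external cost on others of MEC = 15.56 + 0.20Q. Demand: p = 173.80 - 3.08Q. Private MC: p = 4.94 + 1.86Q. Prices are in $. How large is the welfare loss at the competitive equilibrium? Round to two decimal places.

DWL = $48.79

Market equilibrium (private): 4.94 + 1.86Q = 173.80 - 3.08Q → Q_m = 34.1822.
Social marginal cost = private MC + MEC = 20.50 + 2.06Q.
Set SMC = demand: 20.50 + 2.06Q = 173.80 - 3.08Q → Q* = 29.8249.
The loss is the area between SMC and demand from Q* to Q_m; with linear curves that's a triangle of height MEC(Q_m).
DWL = ½ × 4.3573 × 22.3964 = 48.7939.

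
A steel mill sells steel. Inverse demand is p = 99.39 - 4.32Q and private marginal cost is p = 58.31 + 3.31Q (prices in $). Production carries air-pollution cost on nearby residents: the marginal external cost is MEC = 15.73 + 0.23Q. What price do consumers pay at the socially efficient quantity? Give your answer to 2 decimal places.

P = $85.46

Social marginal cost = private MC + MEC = 74.04 + 3.54Q.
Set SMC = demand: 74.04 + 3.54Q = 99.39 - 4.32Q → Q* = 3.2252.
Consumer price on the demand curve at Q*: 99.39 − 4.32×3.2252 = 85.4571.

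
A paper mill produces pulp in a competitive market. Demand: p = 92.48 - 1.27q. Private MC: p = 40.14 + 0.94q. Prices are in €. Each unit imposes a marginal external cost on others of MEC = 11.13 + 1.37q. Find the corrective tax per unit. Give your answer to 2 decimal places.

Social marginal cost = private MC + MEC = 51.27 + 2.31q.
Set SMC = demand: 51.27 + 2.31q = 92.48 - 1.27q → q* = 11.5112.
The Pigouvian tax equals MEC at q*: 11.13 + 1.37×11.5112 = 26.9003.

tax = €26.90 per unit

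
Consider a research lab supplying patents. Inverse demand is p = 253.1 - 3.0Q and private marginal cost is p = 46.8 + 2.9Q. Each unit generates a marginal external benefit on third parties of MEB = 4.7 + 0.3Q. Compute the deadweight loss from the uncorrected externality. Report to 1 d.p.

Market equilibrium (private): 46.8 + 2.9Q = 253.1 - 3.0Q → Q_m = 34.9661.
Social marginal cost = private MC − MEB = 42.1 + 2.6Q.
Set SMC = demand: 42.1 + 2.6Q = 253.1 - 3.0Q → Q* = 37.6786.
Between Q* and Q_m the wedge demand − SMC runs linearly from 0 to MEB(Q_m), so the loss is a triangle.
DWL = ½ × 2.7125 × 15.1898 = 20.6012.

DWL = 20.6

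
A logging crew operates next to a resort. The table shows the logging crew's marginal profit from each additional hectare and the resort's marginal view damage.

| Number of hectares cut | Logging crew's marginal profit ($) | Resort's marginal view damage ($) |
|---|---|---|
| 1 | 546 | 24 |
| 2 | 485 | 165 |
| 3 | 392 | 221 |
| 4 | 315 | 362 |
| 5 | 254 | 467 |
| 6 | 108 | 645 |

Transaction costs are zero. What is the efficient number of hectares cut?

Bargaining reaches the level where marginal profit last exceeds marginal view damage.
That holds through level 3 (392 ≥ 221) but not at 4 (315 < 362).

3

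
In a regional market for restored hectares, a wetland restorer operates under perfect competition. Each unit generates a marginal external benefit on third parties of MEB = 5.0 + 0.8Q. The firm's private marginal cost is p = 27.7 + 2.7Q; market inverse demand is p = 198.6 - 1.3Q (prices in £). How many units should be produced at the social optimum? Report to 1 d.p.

Q* = 55.0

Social marginal cost = private MC − MEB = 22.7 + 1.9Q.
Set SMC = demand: 22.7 + 1.9Q = 198.6 - 1.3Q → Q* = 54.9688.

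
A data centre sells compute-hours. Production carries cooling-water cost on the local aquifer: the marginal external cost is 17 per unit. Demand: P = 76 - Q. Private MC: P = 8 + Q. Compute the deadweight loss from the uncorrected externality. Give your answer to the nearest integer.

Market equilibrium (private): 8 + Q = 76 - Q → Q_m = 34.0000.
Social marginal cost = private MC + MEC = 25 + Q.
Set SMC = demand: 25 + Q = 76 - Q → Q* = 25.5000.
Height of the DWL triangle at Q_m is SMC(Q_m) − demand(Q_m) = MEC(Q_m) = 17.0000.
DWL = ½ × 8.5000 × 17.0000 = 72.2500.

DWL = 72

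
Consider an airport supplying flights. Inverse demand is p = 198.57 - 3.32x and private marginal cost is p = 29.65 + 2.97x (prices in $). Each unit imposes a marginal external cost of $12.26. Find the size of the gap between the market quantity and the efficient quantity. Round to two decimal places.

1.95 units

Market equilibrium (private): 29.65 + 2.97x = 198.57 - 3.32x → x_m = 26.8553.
Social marginal cost = private MC + MEC = 41.91 + 2.97x.
Set SMC = demand: 41.91 + 2.97x = 198.57 - 3.32x → x* = 24.9062.
Gap = |26.8553 − 24.9062| = 1.9491.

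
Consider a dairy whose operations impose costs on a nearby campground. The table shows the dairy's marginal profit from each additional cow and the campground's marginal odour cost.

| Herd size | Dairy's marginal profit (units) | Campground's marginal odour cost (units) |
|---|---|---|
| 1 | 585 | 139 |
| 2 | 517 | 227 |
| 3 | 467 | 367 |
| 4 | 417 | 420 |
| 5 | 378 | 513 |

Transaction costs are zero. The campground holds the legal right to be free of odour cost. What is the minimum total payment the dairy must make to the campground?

Efficient level: marginal profit ≥ marginal odour cost through level 3, so k* = 3.
With the campground holding the right, the dairy must at least compensate total damage at k*: 139 + 227 + 367 = 733.

733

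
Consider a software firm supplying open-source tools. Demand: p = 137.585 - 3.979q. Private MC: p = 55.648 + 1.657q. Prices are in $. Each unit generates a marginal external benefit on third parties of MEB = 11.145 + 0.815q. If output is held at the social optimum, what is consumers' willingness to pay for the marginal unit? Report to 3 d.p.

Social marginal cost = private MC − MEB = 44.503 + 0.842q.
Set SMC = demand: 44.503 + 0.842q = 137.585 - 3.979q → q* = 19.3076.
Consumer price on the demand curve at q*: 137.585 − 3.979×19.3076 = 60.7601.

P = $60.760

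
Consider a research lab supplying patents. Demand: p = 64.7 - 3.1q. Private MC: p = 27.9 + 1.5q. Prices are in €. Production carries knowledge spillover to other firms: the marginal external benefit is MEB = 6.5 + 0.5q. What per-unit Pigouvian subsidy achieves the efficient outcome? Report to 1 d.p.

Social marginal cost = private MC − MEB = 21.4 + q.
Set SMC = demand: 21.4 + q = 64.7 - 3.1q → q* = 10.5610.
The Pigouvian subsidy equals MEB at q*: 6.5 + 0.5×10.5610 = 11.7805.

subsidy = €11.8 per unit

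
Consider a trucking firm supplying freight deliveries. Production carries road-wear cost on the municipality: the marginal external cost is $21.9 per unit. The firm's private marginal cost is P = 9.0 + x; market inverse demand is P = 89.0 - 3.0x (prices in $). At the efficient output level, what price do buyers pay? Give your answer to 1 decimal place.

P = $45.4

Social marginal cost = private MC + MEC = 30.9 + x.
Set SMC = demand: 30.9 + x = 89.0 - 3.0x → x* = 14.5250.
Consumer price on the demand curve at x*: 89.0 − 3.0×14.5250 = 45.4250.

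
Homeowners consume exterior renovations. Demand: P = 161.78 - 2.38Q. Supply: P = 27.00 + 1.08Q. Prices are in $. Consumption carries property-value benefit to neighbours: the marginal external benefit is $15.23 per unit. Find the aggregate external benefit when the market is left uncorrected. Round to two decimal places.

$593.27

Market equilibrium (private): 27.00 + 1.08Q = 161.78 - 2.38Q → Q_m = 38.9538.
Total external benefit = MEB × Q_m = 15.23 × 38.9538 = 593.2664.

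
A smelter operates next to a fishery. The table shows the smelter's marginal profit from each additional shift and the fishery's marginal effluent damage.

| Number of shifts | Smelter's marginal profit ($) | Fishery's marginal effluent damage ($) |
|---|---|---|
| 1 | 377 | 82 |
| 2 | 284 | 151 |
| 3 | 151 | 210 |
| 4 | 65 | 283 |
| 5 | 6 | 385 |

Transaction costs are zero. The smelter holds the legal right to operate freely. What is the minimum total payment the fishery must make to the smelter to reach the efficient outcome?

Left alone the smelter would choose level 5 (marginal profit stays positive).
Efficient level: k* = 2 (marginal profit ≥ marginal effluent damage through 2).
The fishery must at least cover the smelter's forgone profit from cutting 5→2: 151 + 65 + 6 = 222.

$222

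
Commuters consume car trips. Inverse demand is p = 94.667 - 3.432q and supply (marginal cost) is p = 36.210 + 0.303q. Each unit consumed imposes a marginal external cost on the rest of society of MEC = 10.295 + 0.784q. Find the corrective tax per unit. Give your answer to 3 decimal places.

Social marginal benefit = demand − MEC = 84.372 - 4.216q.
Set SMB = MC: 84.372 - 4.216q = 36.210 + 0.303q → q* = 10.6577.
The Pigouvian tax equals MEC at q*: 10.295 + 0.784×10.6577 = 18.6506.

tax = 18.651 per unit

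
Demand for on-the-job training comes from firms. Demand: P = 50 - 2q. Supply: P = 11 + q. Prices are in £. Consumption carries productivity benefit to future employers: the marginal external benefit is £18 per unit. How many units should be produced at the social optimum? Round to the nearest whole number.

Social marginal benefit = demand + MEB = 68 - 2q.
Set SMB = MC: 68 - 2q = 11 + q → q* = 19.0000.

q* = 19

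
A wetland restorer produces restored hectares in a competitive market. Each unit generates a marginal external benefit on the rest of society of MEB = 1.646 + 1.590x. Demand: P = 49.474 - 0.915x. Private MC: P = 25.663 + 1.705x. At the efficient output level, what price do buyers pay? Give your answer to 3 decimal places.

P = 26.859

Social marginal cost = private MC − MEB = 24.017 + 0.115x.
Set SMC = demand: 24.017 + 0.115x = 49.474 - 0.915x → x* = 24.7155.
Consumer price on the demand curve at x*: 49.474 − 0.915×24.7155 = 26.8593.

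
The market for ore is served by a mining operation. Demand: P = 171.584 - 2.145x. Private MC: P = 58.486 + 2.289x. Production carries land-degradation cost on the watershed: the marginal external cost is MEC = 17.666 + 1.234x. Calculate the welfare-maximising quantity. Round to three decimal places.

Social marginal cost = private MC + MEC = 76.152 + 3.523x.
Set SMC = demand: 76.152 + 3.523x = 171.584 - 2.145x → x* = 16.8370.

x* = 16.837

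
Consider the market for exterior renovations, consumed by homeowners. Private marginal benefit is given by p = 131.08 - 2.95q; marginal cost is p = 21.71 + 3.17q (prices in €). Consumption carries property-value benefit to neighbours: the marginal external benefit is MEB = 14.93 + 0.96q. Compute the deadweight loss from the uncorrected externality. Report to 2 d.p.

Market equilibrium (private): 21.71 + 3.17q = 131.08 - 2.95q → q_m = 17.8709.
Social marginal benefit = demand + MEB = 146.01 - 1.99q.
Set SMB = MC: 146.01 - 1.99q = 21.71 + 3.17q → q* = 24.0891.
Between q* and q_m the wedge SMB − MC runs linearly from 0 to MEB(q_m), so the loss is a triangle.
DWL = ½ × 6.2182 × 32.0861 = 99.7589.

DWL = €99.76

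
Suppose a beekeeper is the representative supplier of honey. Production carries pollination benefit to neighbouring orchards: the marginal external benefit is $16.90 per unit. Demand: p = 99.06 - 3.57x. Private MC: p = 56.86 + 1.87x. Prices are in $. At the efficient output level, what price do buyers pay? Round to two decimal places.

Social marginal cost = private MC − MEB = 39.96 + 1.87x.
Set SMC = demand: 39.96 + 1.87x = 99.06 - 3.57x → x* = 10.8640.
Consumer price on the demand curve at x*: 99.06 − 3.57×10.8640 = 60.2755.

P = $60.28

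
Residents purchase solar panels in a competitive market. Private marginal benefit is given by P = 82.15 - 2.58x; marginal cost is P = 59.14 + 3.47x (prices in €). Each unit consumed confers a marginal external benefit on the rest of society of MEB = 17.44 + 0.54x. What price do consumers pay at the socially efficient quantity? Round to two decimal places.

P = €63.21

Social marginal benefit = demand + MEB = 99.59 - 2.04x.
Set SMB = MC: 99.59 - 2.04x = 59.14 + 3.47x → x* = 7.3412.
Consumer price on the demand curve at x*: 82.15 − 2.58×7.3412 = 63.2097.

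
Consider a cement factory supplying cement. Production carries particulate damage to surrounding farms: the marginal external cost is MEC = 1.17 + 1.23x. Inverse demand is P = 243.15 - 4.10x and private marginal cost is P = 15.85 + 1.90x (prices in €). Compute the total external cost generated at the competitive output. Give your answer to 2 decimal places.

Market equilibrium (private): 15.85 + 1.90x = 243.15 - 4.10x → x_m = 37.8833.
Total external cost = ∫₀^{x_m} (1.17 + 1.23x) dx = 1.17×37.8833 + ½×1.23×37.8833² = 926.9373.

€926.94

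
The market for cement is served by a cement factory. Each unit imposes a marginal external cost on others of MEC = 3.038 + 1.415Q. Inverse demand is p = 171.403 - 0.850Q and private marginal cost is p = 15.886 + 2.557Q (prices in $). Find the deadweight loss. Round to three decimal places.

DWL = $474.231

Market equilibrium (private): 15.886 + 2.557Q = 171.403 - 0.850Q → Q_m = 45.6463.
Social marginal cost = private MC + MEC = 18.924 + 3.972Q.
Set SMC = demand: 18.924 + 3.972Q = 171.403 - 0.850Q → Q* = 31.6215.
The loss is the area between SMC and demand from Q* to Q_m; with linear curves that's a triangle of height MEC(Q_m).
DWL = ½ × 14.0248 × 67.6275 = 474.2311.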